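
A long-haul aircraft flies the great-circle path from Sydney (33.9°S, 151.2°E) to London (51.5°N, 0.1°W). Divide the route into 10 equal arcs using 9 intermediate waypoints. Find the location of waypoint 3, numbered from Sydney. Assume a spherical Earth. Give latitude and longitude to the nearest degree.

Convert each endpoint to a unit vector on the sphere (x = cos φ cos λ, y = cos φ sin λ, z = sin φ).
The central angle between the endpoints is δ = arccos(p₁·p₂) ≈ 2.668 rad (152.8°).
Interpolate at f = 3/10 with slerp weights a = sin((1−f)δ)/sin δ ≈ 2.095, b = sin(fδ)/sin δ ≈ 1.572.
p = a·p₁ + b·p₂ ≈ (-0.545, 0.836, 0.062); φ = arcsin(p_z) ≈ 3.53°, λ = atan2(p_y, p_x) ≈ 123.12°.

≈ 4°N, 123°E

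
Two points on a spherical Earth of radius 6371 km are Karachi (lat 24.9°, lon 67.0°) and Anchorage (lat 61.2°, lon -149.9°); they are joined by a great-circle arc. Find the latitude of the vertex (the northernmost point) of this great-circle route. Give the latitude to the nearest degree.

The great circle lies in the plane with unit normal n̂ = (p₁ × p₂)/|p₁ × p₂|.
Here n̂_z ≈ +0.262; the vertex latitude is φ_max = arccos|n̂_z| ≈ 74.8°.

≈ 75°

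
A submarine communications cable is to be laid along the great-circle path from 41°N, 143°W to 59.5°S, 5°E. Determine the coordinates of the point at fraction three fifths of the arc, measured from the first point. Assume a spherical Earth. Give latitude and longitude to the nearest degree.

Convert each endpoint to a unit vector on the sphere (x = cos φ cos λ, y = cos φ sin λ, z = sin φ).
The central angle between the endpoints is δ = arccos(p₁·p₂) ≈ 2.668 rad (152.9°).
Interpolate at f = 3/5 with slerp weights a = sin((1−f)δ)/sin δ ≈ 1.922, b = sin(fδ)/sin δ ≈ 2.193.
p = a·p₁ + b·p₂ ≈ (-0.050, -0.776, -0.629); φ = arcsin(p_z) ≈ -38.96°, λ = atan2(p_y, p_x) ≈ -93.65°.

≈ 39°S, 94°W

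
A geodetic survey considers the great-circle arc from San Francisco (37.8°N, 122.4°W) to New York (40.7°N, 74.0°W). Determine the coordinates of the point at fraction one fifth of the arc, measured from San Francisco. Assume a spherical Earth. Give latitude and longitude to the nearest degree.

≈ 40°N, 113°W

From cos δ = sin φ₁ sin φ₂ + cos φ₁ cos φ₂ cos Δλ, the central angle is δ ≈ 0.648 rad (37.1°).
Interpolate at f = 1/5 with slerp weights a = sin((1−f)δ)/sin δ ≈ 0.821, b = sin(fδ)/sin δ ≈ 0.214.
p = a·p₁ + b·p₂ ≈ (-0.303, -0.704, 0.643); φ = arcsin(p_z) ≈ 40.00°, λ = atan2(p_y, p_x) ≈ -113.28°.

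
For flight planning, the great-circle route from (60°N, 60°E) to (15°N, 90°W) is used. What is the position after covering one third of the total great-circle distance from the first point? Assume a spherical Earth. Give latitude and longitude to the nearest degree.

Convert each endpoint to a unit vector on the sphere (x = cos φ cos λ, y = cos φ sin λ, z = sin φ).
The central angle between the endpoints is δ = arccos(p₁·p₂) ≈ 1.766 rad (101.2°).
Interpolate at f = 1/3 with slerp weights a = sin((1−f)δ)/sin δ ≈ 0.942, b = sin(fδ)/sin δ ≈ 0.566.
p = a·p₁ + b·p₂ ≈ (0.235, -0.139, 0.962); φ = arcsin(p_z) ≈ 74.13°, λ = atan2(p_y, p_x) ≈ -30.58°.

≈ (74°N, 31°W)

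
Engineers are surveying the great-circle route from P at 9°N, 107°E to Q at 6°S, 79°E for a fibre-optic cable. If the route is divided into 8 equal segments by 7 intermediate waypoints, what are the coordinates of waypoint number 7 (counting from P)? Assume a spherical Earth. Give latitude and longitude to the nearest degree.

Write both endpoints as unit vectors p₁, p₂ with components (cos φ cos λ, cos φ sin λ, sin φ).
The central angle between the endpoints is δ = arccos(p₁·p₂) ≈ 0.553 rad (31.7°).
Interpolate at f = 7/8 with slerp weights a = sin((1−f)δ)/sin δ ≈ 0.132, b = sin(fδ)/sin δ ≈ 0.886.
p = a·p₁ + b·p₂ ≈ (0.130, 0.989, -0.072); φ = arcsin(p_z) ≈ -4.13°, λ = atan2(p_y, p_x) ≈ 82.50°.

≈ 4°S, 83°E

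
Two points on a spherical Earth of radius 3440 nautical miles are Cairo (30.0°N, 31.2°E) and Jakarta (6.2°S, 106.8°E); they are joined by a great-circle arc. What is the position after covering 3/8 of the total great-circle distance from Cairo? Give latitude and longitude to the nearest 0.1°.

≈ (19.6°N, 62.7°E)

From cos δ = sin φ₁ sin φ₂ + cos φ₁ cos φ₂ cos Δλ, the central angle is δ ≈ 1.410 rad (80.8°).
Interpolate at f = 3/8 with slerp weights a = sin((1−f)δ)/sin δ ≈ 0.782, b = sin(fδ)/sin δ ≈ 0.511.
p = a·p₁ + b·p₂ ≈ (0.432, 0.837, 0.336); φ = arcsin(p_z) ≈ 19.61°, λ = atan2(p_y, p_x) ≈ 62.69°.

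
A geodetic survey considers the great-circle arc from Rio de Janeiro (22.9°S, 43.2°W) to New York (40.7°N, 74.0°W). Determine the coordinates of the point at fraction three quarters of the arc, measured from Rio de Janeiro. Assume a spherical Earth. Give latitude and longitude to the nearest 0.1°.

≈ 25.2°N, 64.4°W

From cos δ = sin φ₁ sin φ₂ + cos φ₁ cos φ₂ cos Δλ, the central angle is δ ≈ 1.217 rad (69.7°).
Interpolate at f = 3/4 with slerp weights a = sin((1−f)δ)/sin δ ≈ 0.319, b = sin(fδ)/sin δ ≈ 0.843.
p = a·p₁ + b·p₂ ≈ (0.391, -0.816, 0.426); φ = arcsin(p_z) ≈ 25.20°, λ = atan2(p_y, p_x) ≈ -64.42°.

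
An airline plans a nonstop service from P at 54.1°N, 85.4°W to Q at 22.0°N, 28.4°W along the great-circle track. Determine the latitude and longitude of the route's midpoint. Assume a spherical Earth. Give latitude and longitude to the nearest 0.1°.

Convert each endpoint to a unit vector on the sphere (x = cos φ cos λ, y = cos φ sin λ, z = sin φ).
The central angle between the endpoints is δ = arccos(p₁·p₂) ≈ 0.928 rad (53.2°).
Interpolate at f = 1/2 with slerp weights a = sin((1−f)δ)/sin δ ≈ 0.559, b = sin(fδ)/sin δ ≈ 0.559.
p = a·p₁ + b·p₂ ≈ (0.482, -0.573, 0.662); φ = arcsin(p_z) ≈ 41.48°, λ = atan2(p_y, p_x) ≈ -49.93°.

≈ 41.5°N, 49.9°W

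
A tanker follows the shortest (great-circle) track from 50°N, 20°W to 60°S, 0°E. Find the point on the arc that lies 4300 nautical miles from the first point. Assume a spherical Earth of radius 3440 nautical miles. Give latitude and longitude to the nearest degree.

From cos δ = sin φ₁ sin φ₂ + cos φ₁ cos φ₂ cos Δλ, the central angle is δ ≈ 1.941 rad (111.2°). The total great-circle distance is δ·R ≈ 1.941 × 3440 ≈ 6676 nmi, so the target fraction is f = 4300/6676 ≈ 0.644.
Interpolate at f ≈ 0.644 with slerp weights a = sin((1−f)δ)/sin δ ≈ 0.683, b = sin(fδ)/sin δ ≈ 1.018.
p = a·p₁ + b·p₂ ≈ (0.922, -0.150, -0.358); φ = arcsin(p_z) ≈ -20.98°, λ = atan2(p_y, p_x) ≈ -9.26°.

≈ 21°S, 9°W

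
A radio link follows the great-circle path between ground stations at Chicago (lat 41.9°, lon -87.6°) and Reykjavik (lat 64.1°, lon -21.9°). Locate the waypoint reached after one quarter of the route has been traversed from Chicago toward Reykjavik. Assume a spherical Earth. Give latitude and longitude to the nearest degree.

The haversine formula gives a central angle δ ≈ 0.746 rad (42.7°) between the endpoints.
Interpolate at f = 1/4 with slerp weights a = sin((1−f)δ)/sin δ ≈ 0.782, b = sin(fδ)/sin δ ≈ 0.273.
p = a·p₁ + b·p₂ ≈ (0.135, -0.626, 0.768); φ = arcsin(p_z) ≈ 50.17°, λ = atan2(p_y, p_x) ≈ -77.82°.

≈ lat 50°, lon -78°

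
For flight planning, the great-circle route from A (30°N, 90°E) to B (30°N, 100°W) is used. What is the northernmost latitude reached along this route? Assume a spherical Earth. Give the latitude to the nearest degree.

The great circle lies in the plane with unit normal n̂ = (p₁ × p₂)/|p₁ × p₂|.
Here n̂_z ≈ +0.149; the vertex latitude is φ_max = arccos|n̂_z| ≈ 81.4°.
Check via Clairaut: cos φ_max = |cos φ₁| · sin C = cos(30.0°)·sin(9.9°) ≈ 0.149, again giving ≈ 81.4°.

≈ 81°N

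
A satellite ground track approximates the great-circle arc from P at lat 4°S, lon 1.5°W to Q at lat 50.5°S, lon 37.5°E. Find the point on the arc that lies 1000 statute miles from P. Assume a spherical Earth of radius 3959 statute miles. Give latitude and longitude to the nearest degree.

Convert each endpoint to a unit vector on the sphere (x = cos φ cos λ, y = cos φ sin λ, z = sin φ).
The central angle between the endpoints is δ = arccos(p₁·p₂) ≈ 0.992 rad (56.8°). The total great-circle distance is δ·R ≈ 0.992 × 3959 ≈ 3928 mi, so the target fraction is f = 1000/3928 ≈ 0.255.
Interpolate at f ≈ 0.255 with slerp weights a = sin((1−f)δ)/sin δ ≈ 0.805, b = sin(fδ)/sin δ ≈ 0.299.
p = a·p₁ + b·p₂ ≈ (0.953, 0.095, -0.286); φ = arcsin(p_z) ≈ -16.65°, λ = atan2(p_y, p_x) ≈ 5.66°.

≈ lat 17°S, lon 6°E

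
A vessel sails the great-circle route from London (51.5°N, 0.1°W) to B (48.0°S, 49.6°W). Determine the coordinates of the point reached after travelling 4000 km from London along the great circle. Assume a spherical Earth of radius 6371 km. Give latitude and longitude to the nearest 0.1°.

≈ (18.9°N, 19.5°W)

From cos δ = sin φ₁ sin φ₂ + cos φ₁ cos φ₂ cos Δλ, the central angle is δ ≈ 1.887 rad (108.1°). The total great-circle distance is δ·R ≈ 1.887 × 6371 ≈ 12023 km, so the target fraction is f = 4000/12023 ≈ 0.333.
Interpolate at f ≈ 0.333 with slerp weights a = sin((1−f)δ)/sin δ ≈ 1.002, b = sin(fδ)/sin δ ≈ 0.618.
p = a·p₁ + b·p₂ ≈ (0.892, -0.316, 0.325); φ = arcsin(p_z) ≈ 18.94°, λ = atan2(p_y, p_x) ≈ -19.52°.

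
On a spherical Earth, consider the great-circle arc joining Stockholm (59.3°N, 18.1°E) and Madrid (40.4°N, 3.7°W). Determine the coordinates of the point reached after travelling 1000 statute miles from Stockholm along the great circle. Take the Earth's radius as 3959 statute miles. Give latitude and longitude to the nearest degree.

Write both endpoints as unit vectors p₁, p₂ with components (cos φ cos λ, cos φ sin λ, sin φ).
The central angle between the endpoints is δ = arccos(p₁·p₂) ≈ 0.407 rad (23.3°). The total great-circle distance is δ·R ≈ 0.407 × 3959 ≈ 1612 mi, so the target fraction is f = 1000/1612 ≈ 0.620.
Interpolate at f ≈ 0.620 with slerp weights a = sin((1−f)δ)/sin δ ≈ 0.389, b = sin(fδ)/sin δ ≈ 0.631.
p = a·p₁ + b·p₂ ≈ (0.668, 0.031, 0.743); φ = arcsin(p_z) ≈ 48.01°, λ = atan2(p_y, p_x) ≈ 2.62°.

≈ 48°N, 3°E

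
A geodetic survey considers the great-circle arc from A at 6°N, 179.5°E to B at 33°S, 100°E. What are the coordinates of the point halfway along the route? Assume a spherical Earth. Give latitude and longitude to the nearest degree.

≈ 17°S, 144°E

The haversine formula gives a central angle δ ≈ 1.476 rad (84.5°) between the endpoints.
Interpolate at f = 1/2 with slerp weights a = sin((1−f)δ)/sin δ ≈ 0.676, b = sin(fδ)/sin δ ≈ 0.676.
p = a·p₁ + b·p₂ ≈ (-0.770, 0.564, -0.297); φ = arcsin(p_z) ≈ -17.30°, λ = atan2(p_y, p_x) ≈ 143.79°.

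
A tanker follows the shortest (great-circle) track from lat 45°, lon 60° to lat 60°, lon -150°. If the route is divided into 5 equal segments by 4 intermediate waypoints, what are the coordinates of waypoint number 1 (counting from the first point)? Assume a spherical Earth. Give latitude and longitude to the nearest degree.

Write both endpoints as unit vectors p₁, p₂ with components (cos φ cos λ, cos φ sin λ, sin φ).
The central angle between the endpoints is δ = arccos(p₁·p₂) ≈ 1.260 rad (72.2°).
Interpolate at f = 1/5 with slerp weights a = sin((1−f)δ)/sin δ ≈ 0.888, b = sin(fδ)/sin δ ≈ 0.262.
p = a·p₁ + b·p₂ ≈ (0.201, 0.478, 0.855); φ = arcsin(p_z) ≈ 58.74°, λ = atan2(p_y, p_x) ≈ 67.25°.

≈ lat 59°, lon 67°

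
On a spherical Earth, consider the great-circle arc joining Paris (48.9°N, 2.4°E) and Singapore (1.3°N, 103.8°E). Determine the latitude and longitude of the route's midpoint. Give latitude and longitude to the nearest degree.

Write both endpoints as unit vectors p₁, p₂ with components (cos φ cos λ, cos φ sin λ, sin φ).
The central angle between the endpoints is δ = arccos(p₁·p₂) ≈ 1.684 rad (96.5°).
Interpolate at f = 1/2 with slerp weights a = sin((1−f)δ)/sin δ ≈ 0.751, b = sin(fδ)/sin δ ≈ 0.751.
p = a·p₁ + b·p₂ ≈ (0.314, 0.750, 0.583); φ = arcsin(p_z) ≈ 35.64°, λ = atan2(p_y, p_x) ≈ 67.27°.

≈ 36°N, 67°E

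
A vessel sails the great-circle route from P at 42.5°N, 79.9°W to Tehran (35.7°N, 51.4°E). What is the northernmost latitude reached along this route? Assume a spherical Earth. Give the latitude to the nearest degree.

≈ 63°N

The great circle lies in the plane with unit normal n̂ = (p₁ × p₂)/|p₁ × p₂|.
Here n̂_z ≈ +0.450; the vertex latitude is φ_max = arccos|n̂_z| ≈ 63.3°.
Check via Clairaut: cos φ_max = |cos φ₁| · sin C = cos(42.5°)·sin(37.6°) ≈ 0.450, again giving ≈ 63.3°.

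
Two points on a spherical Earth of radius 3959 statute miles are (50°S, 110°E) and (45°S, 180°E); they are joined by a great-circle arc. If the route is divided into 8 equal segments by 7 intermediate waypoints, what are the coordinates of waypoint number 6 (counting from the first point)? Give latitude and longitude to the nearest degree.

≈ (50°S, 165°E)

Convert each endpoint to a unit vector on the sphere (x = cos φ cos λ, y = cos φ sin λ, z = sin φ).
The central angle between the endpoints is δ = arccos(p₁·p₂) ≈ 0.799 rad (45.8°).
Interpolate at f = 6/8 with slerp weights a = sin((1−f)δ)/sin δ ≈ 0.277, b = sin(fδ)/sin δ ≈ 0.787.
p = a·p₁ + b·p₂ ≈ (-0.617, 0.167, -0.769); φ = arcsin(p_z) ≈ -50.23°, λ = atan2(p_y, p_x) ≈ 164.84°.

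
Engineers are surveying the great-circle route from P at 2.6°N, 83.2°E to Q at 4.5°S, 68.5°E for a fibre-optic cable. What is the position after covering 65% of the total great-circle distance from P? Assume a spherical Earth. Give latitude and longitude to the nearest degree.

≈ 2°S, 74°E

Convert each endpoint to a unit vector on the sphere (x = cos φ cos λ, y = cos φ sin λ, z = sin φ).
The central angle between the endpoints is δ = arccos(p₁·p₂) ≈ 0.285 rad (16.3°).
Interpolate at f = 0.65 with slerp weights a = sin((1−f)δ)/sin δ ≈ 0.354, b = sin(fδ)/sin δ ≈ 0.655.
p = a·p₁ + b·p₂ ≈ (0.281, 0.959, -0.035); φ = arcsin(p_z) ≈ -2.02°, λ = atan2(p_y, p_x) ≈ 73.65°.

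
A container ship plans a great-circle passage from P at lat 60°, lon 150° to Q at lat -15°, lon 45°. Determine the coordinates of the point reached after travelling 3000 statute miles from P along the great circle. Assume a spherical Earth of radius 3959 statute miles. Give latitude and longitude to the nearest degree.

≈ lat 41°, lon 84°

Write both endpoints as unit vectors p₁, p₂ with components (cos φ cos λ, cos φ sin λ, sin φ).
The central angle between the endpoints is δ = arccos(p₁·p₂) ≈ 1.927 rad (110.4°). The total great-circle distance is δ·R ≈ 1.927 × 3959 ≈ 7631 mi, so the target fraction is f = 3000/7631 ≈ 0.393.
Interpolate at f ≈ 0.393 with slerp weights a = sin((1−f)δ)/sin δ ≈ 0.982, b = sin(fδ)/sin δ ≈ 0.733.
p = a·p₁ + b·p₂ ≈ (0.076, 0.747, 0.661); φ = arcsin(p_z) ≈ 41.38°, λ = atan2(p_y, p_x) ≈ 84.22°.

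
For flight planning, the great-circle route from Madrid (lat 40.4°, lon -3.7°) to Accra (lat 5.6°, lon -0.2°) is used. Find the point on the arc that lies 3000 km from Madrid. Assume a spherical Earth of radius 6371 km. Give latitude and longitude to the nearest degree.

≈ lat 14°, lon -1°

Convert each endpoint to a unit vector on the sphere (x = cos φ cos λ, y = cos φ sin λ, z = sin φ).
The central angle between the endpoints is δ = arccos(p₁·p₂) ≈ 0.610 rad (34.9°). The total great-circle distance is δ·R ≈ 0.610 × 6371 ≈ 3885 km, so the target fraction is f = 3000/3885 ≈ 0.772.
Interpolate at f ≈ 0.772 with slerp weights a = sin((1−f)δ)/sin δ ≈ 0.242, b = sin(fδ)/sin δ ≈ 0.792.
p = a·p₁ + b·p₂ ≈ (0.972, -0.015, 0.234); φ = arcsin(p_z) ≈ 13.54°, λ = atan2(p_y, p_x) ≈ -0.86°.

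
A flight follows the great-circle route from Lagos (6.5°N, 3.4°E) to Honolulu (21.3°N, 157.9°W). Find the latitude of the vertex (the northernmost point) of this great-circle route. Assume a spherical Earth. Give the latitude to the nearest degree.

≈ 57°N

The great circle lies in the plane with unit normal n̂ = (p₁ × p₂)/|p₁ × p₂|.
Here n̂_z ≈ -0.540; the vertex latitude is φ_max = arccos|n̂_z| ≈ 57.3°.
Check via Clairaut: cos φ_max = |cos φ₁| · sin C = cos(6.5°)·sin(33.0°) ≈ 0.540, again giving ≈ 57.3°.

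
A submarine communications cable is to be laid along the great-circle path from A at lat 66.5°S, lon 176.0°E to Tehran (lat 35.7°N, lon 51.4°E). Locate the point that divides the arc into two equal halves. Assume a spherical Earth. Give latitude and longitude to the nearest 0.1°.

Convert each endpoint to a unit vector on the sphere (x = cos φ cos λ, y = cos φ sin λ, z = sin φ).
The central angle between the endpoints is δ = arccos(p₁·p₂) ≈ 2.373 rad (136.0°).
Interpolate at f = 1/2 with slerp weights a = sin((1−f)δ)/sin δ ≈ 1.334, b = sin(fδ)/sin δ ≈ 1.334.
p = a·p₁ + b·p₂ ≈ (0.145, 0.884, -0.445); φ = arcsin(p_z) ≈ -26.42°, λ = atan2(p_y, p_x) ≈ 80.67°.

≈ lat 26.4°S, lon 80.7°E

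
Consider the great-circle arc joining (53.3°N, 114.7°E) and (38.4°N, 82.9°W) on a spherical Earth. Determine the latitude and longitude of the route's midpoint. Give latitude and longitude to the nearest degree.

≈ (79°N, 123°W)

From cos δ = sin φ₁ sin φ₂ + cos φ₁ cos φ₂ cos Δλ, the central angle is δ ≈ 1.519 rad (87.0°).
Interpolate at f = 1/2 with slerp weights a = sin((1−f)δ)/sin δ ≈ 0.690, b = sin(fδ)/sin δ ≈ 0.690.
p = a·p₁ + b·p₂ ≈ (-0.105, -0.162, 0.981); φ = arcsin(p_z) ≈ 78.86°, λ = atan2(p_y, p_x) ≈ -123.07°.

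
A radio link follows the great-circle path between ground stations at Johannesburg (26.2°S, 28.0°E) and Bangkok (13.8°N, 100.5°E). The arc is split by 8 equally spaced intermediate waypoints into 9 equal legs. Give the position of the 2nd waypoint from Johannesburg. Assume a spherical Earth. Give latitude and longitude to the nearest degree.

≈ 19°S, 46°E

From cos δ = sin φ₁ sin φ₂ + cos φ₁ cos φ₂ cos Δλ, the central angle is δ ≈ 1.413 rad (81.0°).
Interpolate at f = 2/9 with slerp weights a = sin((1−f)δ)/sin δ ≈ 0.902, b = sin(fδ)/sin δ ≈ 0.313.
p = a·p₁ + b·p₂ ≈ (0.659, 0.679, -0.324); φ = arcsin(p_z) ≈ -18.88°, λ = atan2(p_y, p_x) ≈ 45.83°.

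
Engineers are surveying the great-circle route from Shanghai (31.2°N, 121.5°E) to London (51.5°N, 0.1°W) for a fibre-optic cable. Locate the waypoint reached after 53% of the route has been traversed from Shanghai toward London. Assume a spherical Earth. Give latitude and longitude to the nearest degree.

From cos δ = sin φ₁ sin φ₂ + cos φ₁ cos φ₂ cos Δλ, the central angle is δ ≈ 1.444 rad (82.7°).
Interpolate at f = 0.53 with slerp weights a = sin((1−f)δ)/sin δ ≈ 0.633, b = sin(fδ)/sin δ ≈ 0.698.
p = a·p₁ + b·p₂ ≈ (0.152, 0.461, 0.874); φ = arcsin(p_z) ≈ 60.97°, λ = atan2(p_y, p_x) ≈ 71.75°.

≈ 61°N, 72°E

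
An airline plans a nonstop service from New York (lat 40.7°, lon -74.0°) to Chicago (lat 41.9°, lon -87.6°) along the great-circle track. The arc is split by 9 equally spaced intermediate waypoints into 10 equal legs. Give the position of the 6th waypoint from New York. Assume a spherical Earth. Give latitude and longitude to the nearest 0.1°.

≈ lat 41.6°, lon -82.1°

The haversine formula gives a central angle δ ≈ 0.179 rad (10.3°) between the endpoints.
Interpolate at f = 6/10 with slerp weights a = sin((1−f)δ)/sin δ ≈ 0.402, b = sin(fδ)/sin δ ≈ 0.602.
p = a·p₁ + b·p₂ ≈ (0.103, -0.741, 0.664); φ = arcsin(p_z) ≈ 41.61°, λ = atan2(p_y, p_x) ≈ -82.10°.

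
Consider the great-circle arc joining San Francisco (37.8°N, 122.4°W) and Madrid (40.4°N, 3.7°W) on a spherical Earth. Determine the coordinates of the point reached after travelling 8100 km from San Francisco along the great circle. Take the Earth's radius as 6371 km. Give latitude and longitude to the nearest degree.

Write both endpoints as unit vectors p₁, p₂ with components (cos φ cos λ, cos φ sin λ, sin φ).
The central angle between the endpoints is δ = arccos(p₁·p₂) ≈ 1.462 rad (83.8°). The total great-circle distance is δ·R ≈ 1.462 × 6371 ≈ 9316 km, so the target fraction is f = 8100/9316 ≈ 0.869.
Interpolate at f ≈ 0.869 with slerp weights a = sin((1−f)δ)/sin δ ≈ 0.191, b = sin(fδ)/sin δ ≈ 0.961.
p = a·p₁ + b·p₂ ≈ (0.650, -0.175, 0.740); φ = arcsin(p_z) ≈ 47.73°, λ = atan2(p_y, p_x) ≈ -15.04°.

≈ 48°N, 15°W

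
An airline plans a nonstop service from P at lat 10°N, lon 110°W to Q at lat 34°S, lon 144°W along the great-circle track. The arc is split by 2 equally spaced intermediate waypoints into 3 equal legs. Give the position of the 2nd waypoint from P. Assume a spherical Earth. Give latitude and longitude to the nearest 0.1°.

Convert each endpoint to a unit vector on the sphere (x = cos φ cos λ, y = cos φ sin λ, z = sin φ).
The central angle between the endpoints is δ = arccos(p₁·p₂) ≈ 0.952 rad (54.6°).
Interpolate at f = 2/3 with slerp weights a = sin((1−f)δ)/sin δ ≈ 0.383, b = sin(fδ)/sin δ ≈ 0.728.
p = a·p₁ + b·p₂ ≈ (-0.617, -0.709, -0.341); φ = arcsin(p_z) ≈ -19.91°, λ = atan2(p_y, p_x) ≈ -131.03°.

≈ lat 19.9°S, lon 131.0°W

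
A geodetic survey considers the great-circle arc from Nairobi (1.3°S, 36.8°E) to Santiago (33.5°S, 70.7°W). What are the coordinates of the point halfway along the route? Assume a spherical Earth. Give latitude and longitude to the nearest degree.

Convert each endpoint to a unit vector on the sphere (x = cos φ cos λ, y = cos φ sin λ, z = sin φ).
The central angle between the endpoints is δ = arccos(p₁·p₂) ≈ 1.811 rad (103.8°).
Interpolate at f = 1/2 with slerp weights a = sin((1−f)δ)/sin δ ≈ 0.810, b = sin(fδ)/sin δ ≈ 0.810.
p = a·p₁ + b·p₂ ≈ (0.872, -0.152, -0.466); φ = arcsin(p_z) ≈ -27.74°, λ = atan2(p_y, p_x) ≈ -9.92°.

≈ (28°S, 10°W)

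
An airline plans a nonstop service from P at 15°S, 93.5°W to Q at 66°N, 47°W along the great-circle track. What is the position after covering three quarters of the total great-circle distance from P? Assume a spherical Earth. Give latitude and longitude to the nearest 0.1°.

The haversine formula gives a central angle δ ≈ 1.537 rad (88.1°) between the endpoints.
Interpolate at f = 3/4 with slerp weights a = sin((1−f)δ)/sin δ ≈ 0.375, b = sin(fδ)/sin δ ≈ 0.914.
p = a·p₁ + b·p₂ ≈ (0.232, -0.634, 0.738); φ = arcsin(p_z) ≈ 47.58°, λ = atan2(p_y, p_x) ≈ -69.93°.

≈ 47.6°N, 69.9°W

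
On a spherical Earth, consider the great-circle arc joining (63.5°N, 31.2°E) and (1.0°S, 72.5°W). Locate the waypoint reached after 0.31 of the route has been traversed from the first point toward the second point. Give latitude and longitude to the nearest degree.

≈ (55°N, 28°W)

The haversine formula gives a central angle δ ≈ 1.692 rad (97.0°) between the endpoints.
Interpolate at f = 0.31 with slerp weights a = sin((1−f)δ)/sin δ ≈ 0.927, b = sin(fδ)/sin δ ≈ 0.505.
p = a·p₁ + b·p₂ ≈ (0.505, -0.267, 0.821); φ = arcsin(p_z) ≈ 55.14°, λ = atan2(p_y, p_x) ≈ -27.85°.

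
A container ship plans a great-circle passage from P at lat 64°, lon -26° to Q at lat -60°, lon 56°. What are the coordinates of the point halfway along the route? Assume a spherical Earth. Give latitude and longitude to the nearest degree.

≈ lat 3°, lon 18°

The haversine formula gives a central angle δ ≈ 2.416 rad (138.4°) between the endpoints.
Interpolate at f = 1/2 with slerp weights a = sin((1−f)δ)/sin δ ≈ 1.408, b = sin(fδ)/sin δ ≈ 1.408.
p = a·p₁ + b·p₂ ≈ (0.949, 0.313, 0.046); φ = arcsin(p_z) ≈ 2.64°, λ = atan2(p_y, p_x) ≈ 18.27°.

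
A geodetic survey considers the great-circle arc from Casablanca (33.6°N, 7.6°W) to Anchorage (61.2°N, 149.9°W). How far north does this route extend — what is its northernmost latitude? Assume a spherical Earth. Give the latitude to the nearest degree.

The great circle lies in the plane with unit normal n̂ = (p₁ × p₂)/|p₁ × p₂|.
Here n̂_z ≈ -0.249; the vertex latitude is φ_max = arccos|n̂_z| ≈ 75.6°.
Check via Clairaut: cos φ_max = |cos φ₁| · sin C = cos(33.6°)·sin(17.4°) ≈ 0.249, again giving ≈ 75.6°.

≈ 76°N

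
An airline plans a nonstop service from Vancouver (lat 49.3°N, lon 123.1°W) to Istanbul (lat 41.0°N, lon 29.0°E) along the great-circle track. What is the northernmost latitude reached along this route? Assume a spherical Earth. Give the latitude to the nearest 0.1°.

≈ 76.7°N

The great circle lies in the plane with unit normal n̂ = (p₁ × p₂)/|p₁ × p₂|.
Here n̂_z ≈ +0.231; the vertex latitude is φ_max = arccos|n̂_z| ≈ 76.7°.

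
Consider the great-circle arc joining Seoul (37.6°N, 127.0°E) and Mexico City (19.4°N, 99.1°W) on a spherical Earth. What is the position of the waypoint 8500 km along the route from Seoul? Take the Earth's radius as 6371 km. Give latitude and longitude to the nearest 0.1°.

≈ 42.9°N, 124.9°W

Write both endpoints as unit vectors p₁, p₂ with components (cos φ cos λ, cos φ sin λ, sin φ).
The central angle between the endpoints is δ = arccos(p₁·p₂) ≈ 1.892 rad (108.4°). The total great-circle distance is δ·R ≈ 1.892 × 6371 ≈ 12053 km, so the target fraction is f = 8500/12053 ≈ 0.705.
Interpolate at f ≈ 0.705 with slerp weights a = sin((1−f)δ)/sin δ ≈ 0.558, b = sin(fδ)/sin δ ≈ 1.024.
p = a·p₁ + b·p₂ ≈ (-0.419, -0.601, 0.681); φ = arcsin(p_z) ≈ 42.89°, λ = atan2(p_y, p_x) ≈ -124.85°.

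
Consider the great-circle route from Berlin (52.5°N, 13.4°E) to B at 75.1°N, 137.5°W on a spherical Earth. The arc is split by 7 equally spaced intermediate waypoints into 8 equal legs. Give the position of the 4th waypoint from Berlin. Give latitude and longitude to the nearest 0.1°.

≈ 77.1°N, 4.6°W

Convert each endpoint to a unit vector on the sphere (x = cos φ cos λ, y = cos φ sin λ, z = sin φ).
The central angle between the endpoints is δ = arccos(p₁·p₂) ≈ 0.889 rad (51.0°).
Interpolate at f = 4/8 with slerp weights a = sin((1−f)δ)/sin δ ≈ 0.554, b = sin(fδ)/sin δ ≈ 0.554.
p = a·p₁ + b·p₂ ≈ (0.223, -0.018, 0.975); φ = arcsin(p_z) ≈ 77.07°, λ = atan2(p_y, p_x) ≈ -4.63°.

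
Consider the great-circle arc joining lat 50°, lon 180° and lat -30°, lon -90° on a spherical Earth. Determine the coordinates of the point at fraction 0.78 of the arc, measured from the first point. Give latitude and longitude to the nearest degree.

≈ lat -11°, lon -107°

Convert each endpoint to a unit vector on the sphere (x = cos φ cos λ, y = cos φ sin λ, z = sin φ).
The central angle between the endpoints is δ = arccos(p₁·p₂) ≈ 1.964 rad (112.5°).
Interpolate at f = 0.78 with slerp weights a = sin((1−f)δ)/sin δ ≈ 0.453, b = sin(fδ)/sin δ ≈ 1.082.
p = a·p₁ + b·p₂ ≈ (-0.291, -0.937, -0.194); φ = arcsin(p_z) ≈ -11.16°, λ = atan2(p_y, p_x) ≈ -107.28°.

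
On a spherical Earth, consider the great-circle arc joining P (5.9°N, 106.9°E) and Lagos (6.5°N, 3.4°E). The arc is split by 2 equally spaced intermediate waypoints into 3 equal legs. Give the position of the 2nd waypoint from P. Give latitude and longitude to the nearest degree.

≈ (10°N, 38°E)

From cos δ = sin φ₁ sin φ₂ + cos φ₁ cos φ₂ cos Δλ, the central angle is δ ≈ 1.792 rad (102.7°).
Interpolate at f = 2/3 with slerp weights a = sin((1−f)δ)/sin δ ≈ 0.576, b = sin(fδ)/sin δ ≈ 0.953.
p = a·p₁ + b·p₂ ≈ (0.779, 0.605, 0.167); φ = arcsin(p_z) ≈ 9.62°, λ = atan2(p_y, p_x) ≈ 37.83°.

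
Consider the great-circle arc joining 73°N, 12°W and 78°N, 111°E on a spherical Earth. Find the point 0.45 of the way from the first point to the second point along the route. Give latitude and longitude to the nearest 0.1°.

The haversine formula gives a central angle δ ≈ 0.446 rad (25.5°) between the endpoints.
Interpolate at f = 0.45 with slerp weights a = sin((1−f)δ)/sin δ ≈ 0.563, b = sin(fδ)/sin δ ≈ 0.462.
p = a·p₁ + b·p₂ ≈ (0.127, 0.055, 0.990); φ = arcsin(p_z) ≈ 82.06°, λ = atan2(p_y, p_x) ≈ 23.67°.

≈ 82.1°N, 23.7°E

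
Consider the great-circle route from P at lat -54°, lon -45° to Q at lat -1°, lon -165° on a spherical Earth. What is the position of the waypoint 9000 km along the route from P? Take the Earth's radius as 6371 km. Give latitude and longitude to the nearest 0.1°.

From cos δ = sin φ₁ sin φ₂ + cos φ₁ cos φ₂ cos Δλ, the central angle is δ ≈ 1.854 rad (106.2°). The total great-circle distance is δ·R ≈ 1.854 × 6371 ≈ 11814 km, so the target fraction is f = 9000/11814 ≈ 0.762.
Interpolate at f ≈ 0.762 with slerp weights a = sin((1−f)δ)/sin δ ≈ 0.445, b = sin(fδ)/sin δ ≈ 1.029.
p = a·p₁ + b·p₂ ≈ (-0.808, -0.451, -0.378); φ = arcsin(p_z) ≈ -22.22°, λ = atan2(p_y, p_x) ≈ -150.83°.

≈ lat -22.2°, lon -150.8°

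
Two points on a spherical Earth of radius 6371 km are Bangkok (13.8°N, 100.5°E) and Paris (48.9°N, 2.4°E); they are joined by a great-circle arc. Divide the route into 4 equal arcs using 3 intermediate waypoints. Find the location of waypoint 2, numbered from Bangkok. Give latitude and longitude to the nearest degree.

From cos δ = sin φ₁ sin φ₂ + cos φ₁ cos φ₂ cos Δλ, the central angle is δ ≈ 1.481 rad (84.8°).
Interpolate at f = 2/4 with slerp weights a = sin((1−f)δ)/sin δ ≈ 0.677, b = sin(fδ)/sin δ ≈ 0.677.
p = a·p₁ + b·p₂ ≈ (0.325, 0.665, 0.672); φ = arcsin(p_z) ≈ 42.22°, λ = atan2(p_y, p_x) ≈ 63.97°.

≈ 42°N, 64°E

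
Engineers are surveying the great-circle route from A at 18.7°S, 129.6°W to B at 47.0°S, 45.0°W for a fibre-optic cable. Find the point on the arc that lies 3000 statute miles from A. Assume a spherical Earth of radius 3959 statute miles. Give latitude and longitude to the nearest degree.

The haversine formula gives a central angle δ ≈ 1.271 rad (72.8°) between the endpoints. The total great-circle distance is δ·R ≈ 1.271 × 3959 ≈ 5032 mi, so the target fraction is f = 3000/5032 ≈ 0.596.
Interpolate at f ≈ 0.596 with slerp weights a = sin((1−f)δ)/sin δ ≈ 0.514, b = sin(fδ)/sin δ ≈ 0.719.
p = a·p₁ + b·p₂ ≈ (0.037, -0.722, -0.691); φ = arcsin(p_z) ≈ -43.70°, λ = atan2(p_y, p_x) ≈ -87.10°.

≈ 44°S, 87°W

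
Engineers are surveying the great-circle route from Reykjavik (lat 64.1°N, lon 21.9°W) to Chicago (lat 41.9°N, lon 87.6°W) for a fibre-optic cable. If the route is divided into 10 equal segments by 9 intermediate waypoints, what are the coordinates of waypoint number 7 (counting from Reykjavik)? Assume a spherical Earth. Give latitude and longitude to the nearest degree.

≈ lat 52°N, lon 75°W

Convert each endpoint to a unit vector on the sphere (x = cos φ cos λ, y = cos φ sin λ, z = sin φ).
The central angle between the endpoints is δ = arccos(p₁·p₂) ≈ 0.746 rad (42.7°).
Interpolate at f = 7/10 with slerp weights a = sin((1−f)δ)/sin δ ≈ 0.327, b = sin(fδ)/sin δ ≈ 0.735.
p = a·p₁ + b·p₂ ≈ (0.155, -0.600, 0.785); φ = arcsin(p_z) ≈ 51.71°, λ = atan2(p_y, p_x) ≈ -75.47°.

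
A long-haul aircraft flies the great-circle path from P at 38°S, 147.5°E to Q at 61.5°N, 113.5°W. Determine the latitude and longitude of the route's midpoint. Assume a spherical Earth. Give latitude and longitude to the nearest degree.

≈ 17°N, 179°W

Write both endpoints as unit vectors p₁, p₂ with components (cos φ cos λ, cos φ sin λ, sin φ).
The central angle between the endpoints is δ = arccos(p₁·p₂) ≈ 2.214 rad (126.9°).
Interpolate at f = 1/2 with slerp weights a = sin((1−f)δ)/sin δ ≈ 1.118, b = sin(fδ)/sin δ ≈ 1.118.
p = a·p₁ + b·p₂ ≈ (-0.956, -0.016, 0.294); φ = arcsin(p_z) ≈ 17.11°, λ = atan2(p_y, p_x) ≈ -179.05°.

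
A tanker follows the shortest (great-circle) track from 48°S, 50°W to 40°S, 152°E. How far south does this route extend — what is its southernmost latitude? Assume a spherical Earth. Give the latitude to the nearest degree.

≈ 79°S

The great circle lies in the plane with unit normal n̂ = (p₁ × p₂)/|p₁ × p₂|.
Here n̂_z ≈ -0.192; the vertex latitude is φ_max = arccos|n̂_z| ≈ 78.9°.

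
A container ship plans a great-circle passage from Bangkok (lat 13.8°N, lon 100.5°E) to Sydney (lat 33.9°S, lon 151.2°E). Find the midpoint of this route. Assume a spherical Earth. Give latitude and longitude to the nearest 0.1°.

Convert each endpoint to a unit vector on the sphere (x = cos φ cos λ, y = cos φ sin λ, z = sin φ).
The central angle between the endpoints is δ = arccos(p₁·p₂) ≈ 1.184 rad (67.8°).
Interpolate at f = 1/2 with slerp weights a = sin((1−f)δ)/sin δ ≈ 0.602, b = sin(fδ)/sin δ ≈ 0.602.
p = a·p₁ + b·p₂ ≈ (-0.545, 0.816, -0.192); φ = arcsin(p_z) ≈ -11.09°, λ = atan2(p_y, p_x) ≈ 123.72°.

≈ lat 11.1°S, lon 123.7°E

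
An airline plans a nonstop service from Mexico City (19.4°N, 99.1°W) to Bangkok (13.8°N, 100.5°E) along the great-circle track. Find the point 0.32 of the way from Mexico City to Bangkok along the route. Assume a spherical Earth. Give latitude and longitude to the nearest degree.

≈ 54°N, 138°W

Write both endpoints as unit vectors p₁, p₂ with components (cos φ cos λ, cos φ sin λ, sin φ).
The central angle between the endpoints is δ = arccos(p₁·p₂) ≈ 2.471 rad (141.6°).
Interpolate at f = 0.32 with slerp weights a = sin((1−f)δ)/sin δ ≈ 1.600, b = sin(fδ)/sin δ ≈ 1.145.
p = a·p₁ + b·p₂ ≈ (-0.441, -0.397, 0.805); φ = arcsin(p_z) ≈ 53.57°, λ = atan2(p_y, p_x) ≈ -137.99°.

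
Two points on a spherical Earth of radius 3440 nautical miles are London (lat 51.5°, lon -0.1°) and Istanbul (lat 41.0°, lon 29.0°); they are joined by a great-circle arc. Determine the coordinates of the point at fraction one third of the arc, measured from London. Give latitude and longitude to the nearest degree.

≈ lat 49°, lon 11°

From cos δ = sin φ₁ sin φ₂ + cos φ₁ cos φ₂ cos Δλ, the central angle is δ ≈ 0.393 rad (22.5°).
Interpolate at f = 1/3 with slerp weights a = sin((1−f)δ)/sin δ ≈ 0.676, b = sin(fδ)/sin δ ≈ 0.341.
p = a·p₁ + b·p₂ ≈ (0.646, 0.124, 0.753); φ = arcsin(p_z) ≈ 48.86°, λ = atan2(p_y, p_x) ≈ 10.87°.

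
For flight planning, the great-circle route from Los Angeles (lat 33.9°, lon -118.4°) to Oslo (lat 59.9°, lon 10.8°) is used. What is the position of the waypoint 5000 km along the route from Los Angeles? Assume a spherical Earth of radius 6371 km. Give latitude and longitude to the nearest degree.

≈ lat 69°, lon -67°

From cos δ = sin φ₁ sin φ₂ + cos φ₁ cos φ₂ cos Δλ, the central angle is δ ≈ 1.350 rad (77.3°). The total great-circle distance is δ·R ≈ 1.350 × 6371 ≈ 8598 km, so the target fraction is f = 5000/8598 ≈ 0.582.
Interpolate at f ≈ 0.582 with slerp weights a = sin((1−f)δ)/sin δ ≈ 0.549, b = sin(fδ)/sin δ ≈ 0.724.
p = a·p₁ + b·p₂ ≈ (0.140, -0.332, 0.933); φ = arcsin(p_z) ≈ 68.85°, λ = atan2(p_y, p_x) ≈ -67.12°.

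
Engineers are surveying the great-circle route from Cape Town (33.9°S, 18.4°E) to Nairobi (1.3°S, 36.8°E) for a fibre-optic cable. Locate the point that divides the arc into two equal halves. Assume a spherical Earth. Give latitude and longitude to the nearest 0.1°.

From cos δ = sin φ₁ sin φ₂ + cos φ₁ cos φ₂ cos Δλ, the central angle is δ ≈ 0.643 rad (36.9°).
Interpolate at f = 1/2 with slerp weights a = sin((1−f)δ)/sin δ ≈ 0.527, b = sin(fδ)/sin δ ≈ 0.527.
p = a·p₁ + b·p₂ ≈ (0.837, 0.454, -0.306); φ = arcsin(p_z) ≈ -17.81°, λ = atan2(p_y, p_x) ≈ 28.46°.

≈ (17.8°S, 28.5°E)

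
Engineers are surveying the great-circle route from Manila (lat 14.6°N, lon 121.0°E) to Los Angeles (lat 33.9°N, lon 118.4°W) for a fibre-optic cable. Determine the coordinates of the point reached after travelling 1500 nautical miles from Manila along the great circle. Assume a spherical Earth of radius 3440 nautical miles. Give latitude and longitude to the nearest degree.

The haversine formula gives a central angle δ ≈ 1.842 rad (105.6°) between the endpoints. The total great-circle distance is δ·R ≈ 1.842 × 3440 ≈ 6338 nmi, so the target fraction is f = 1500/6338 ≈ 0.237.
Interpolate at f ≈ 0.237 with slerp weights a = sin((1−f)δ)/sin δ ≈ 1.024, b = sin(fδ)/sin δ ≈ 0.438.
p = a·p₁ + b·p₂ ≈ (-0.683, 0.529, 0.503); φ = arcsin(p_z) ≈ 30.18°, λ = atan2(p_y, p_x) ≈ 142.24°.

≈ lat 30°N, lon 142°E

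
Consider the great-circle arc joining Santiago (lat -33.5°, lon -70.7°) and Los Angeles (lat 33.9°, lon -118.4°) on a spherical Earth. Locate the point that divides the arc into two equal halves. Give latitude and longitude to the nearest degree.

Convert each endpoint to a unit vector on the sphere (x = cos φ cos λ, y = cos φ sin λ, z = sin φ).
The central angle between the endpoints is δ = arccos(p₁·p₂) ≈ 1.412 rad (80.9°).
Interpolate at f = 1/2 with slerp weights a = sin((1−f)δ)/sin δ ≈ 0.657, b = sin(fδ)/sin δ ≈ 0.657.
p = a·p₁ + b·p₂ ≈ (-0.078, -0.997, 0.004); φ = arcsin(p_z) ≈ 0.22°, λ = atan2(p_y, p_x) ≈ -94.49°.

≈ lat 0°, lon -94°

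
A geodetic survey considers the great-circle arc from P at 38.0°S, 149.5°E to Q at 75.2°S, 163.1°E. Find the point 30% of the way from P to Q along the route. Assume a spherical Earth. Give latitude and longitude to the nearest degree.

≈ 49°S, 151°E

Convert each endpoint to a unit vector on the sphere (x = cos φ cos λ, y = cos φ sin λ, z = sin φ).
The central angle between the endpoints is δ = arccos(p₁·p₂) ≈ 0.659 rad (37.7°).
Interpolate at f = 0.30 with slerp weights a = sin((1−f)δ)/sin δ ≈ 0.727, b = sin(fδ)/sin δ ≈ 0.321.
p = a·p₁ + b·p₂ ≈ (-0.572, 0.315, -0.758); φ = arcsin(p_z) ≈ -49.25°, λ = atan2(p_y, p_x) ≈ 151.19°.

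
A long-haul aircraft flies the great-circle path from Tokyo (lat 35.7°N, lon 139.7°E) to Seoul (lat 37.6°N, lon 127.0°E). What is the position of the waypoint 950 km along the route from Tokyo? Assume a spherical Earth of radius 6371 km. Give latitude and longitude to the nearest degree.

≈ lat 37°N, lon 129°E

From cos δ = sin φ₁ sin φ₂ + cos φ₁ cos φ₂ cos Δλ, the central angle is δ ≈ 0.181 rad (10.4°). The total great-circle distance is δ·R ≈ 0.181 × 6371 ≈ 1152 km, so the target fraction is f = 950/1152 ≈ 0.825.
Interpolate at f ≈ 0.825 with slerp weights a = sin((1−f)δ)/sin δ ≈ 0.176, b = sin(fδ)/sin δ ≈ 0.826.
p = a·p₁ + b·p₂ ≈ (-0.503, 0.615, 0.607); φ = arcsin(p_z) ≈ 37.37°, λ = atan2(p_y, p_x) ≈ 129.27°.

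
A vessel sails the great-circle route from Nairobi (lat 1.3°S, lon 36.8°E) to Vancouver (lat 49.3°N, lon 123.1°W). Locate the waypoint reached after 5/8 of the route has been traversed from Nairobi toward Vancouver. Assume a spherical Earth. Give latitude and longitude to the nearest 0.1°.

From cos δ = sin φ₁ sin φ₂ + cos φ₁ cos φ₂ cos Δλ, the central angle is δ ≈ 2.252 rad (129.0°).
Interpolate at f = 5/8 with slerp weights a = sin((1−f)δ)/sin δ ≈ 0.962, b = sin(fδ)/sin δ ≈ 1.270.
p = a·p₁ + b·p₂ ≈ (0.318, -0.118, 0.941); φ = arcsin(p_z) ≈ 70.19°, λ = atan2(p_y, p_x) ≈ -20.28°.

≈ lat 70.2°N, lon 20.3°W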